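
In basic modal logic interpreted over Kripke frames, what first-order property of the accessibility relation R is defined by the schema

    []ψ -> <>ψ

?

This schema is the D axiom.
Its frame correspondent is seriality — forall x exists y Rxy.

seriality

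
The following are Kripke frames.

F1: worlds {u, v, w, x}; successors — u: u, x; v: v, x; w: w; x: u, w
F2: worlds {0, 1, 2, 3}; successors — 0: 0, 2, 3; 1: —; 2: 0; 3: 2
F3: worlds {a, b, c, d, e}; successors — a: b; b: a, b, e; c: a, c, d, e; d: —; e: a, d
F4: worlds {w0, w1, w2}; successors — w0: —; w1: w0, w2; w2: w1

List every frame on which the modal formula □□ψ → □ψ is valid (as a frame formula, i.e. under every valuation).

The schema corresponds to density: ∀x ∀y (Rxy → ∃z (Rxz ∧ Rzy)).
F1: ✓.
F2: fails — R32 but no z with R3z and Rz2.
F3: fails — Rea but no z with Rez and Rza.
F4: fails — Rw1w2 but no z with Rw1z and Rzw2.
Valid on: F1.

F1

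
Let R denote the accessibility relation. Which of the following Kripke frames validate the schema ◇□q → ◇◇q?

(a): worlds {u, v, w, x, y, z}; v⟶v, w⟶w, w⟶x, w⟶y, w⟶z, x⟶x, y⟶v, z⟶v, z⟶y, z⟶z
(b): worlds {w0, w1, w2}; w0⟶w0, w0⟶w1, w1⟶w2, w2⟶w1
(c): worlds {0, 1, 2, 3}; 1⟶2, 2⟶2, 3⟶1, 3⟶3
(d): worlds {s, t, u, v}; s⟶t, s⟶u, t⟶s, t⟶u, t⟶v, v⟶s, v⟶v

This is the axiom for a generalized confluence (Geach) condition; its first-order frame correspondent is ∀x ∀y (xRy → ∃w (yRw ∧ xR²w)).
(a): satisfies the condition.
(b): satisfies the condition.
(c): satisfies the condition.
(d): fails — sRu but no w with uRw and sR²w.
Valid on: (a), (b), (c).

(a), (b), (c)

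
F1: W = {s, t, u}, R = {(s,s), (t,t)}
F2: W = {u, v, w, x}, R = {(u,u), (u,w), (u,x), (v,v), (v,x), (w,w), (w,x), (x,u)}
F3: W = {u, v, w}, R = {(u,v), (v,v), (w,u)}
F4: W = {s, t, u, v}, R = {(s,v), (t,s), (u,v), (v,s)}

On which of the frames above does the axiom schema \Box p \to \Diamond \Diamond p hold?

Frame correspondent (Sahlqvist): \forall x \exists w (xRw \wedge x R^2 w) — i.e. a generalized confluence (Geach) condition.
F1: fails — at u but no w with uRw and uR²w.
F2: holds.
F3: fails — at w but no t with wRt and wR²t.
F4: fails — at s but no w with sRw and sR²w.

F2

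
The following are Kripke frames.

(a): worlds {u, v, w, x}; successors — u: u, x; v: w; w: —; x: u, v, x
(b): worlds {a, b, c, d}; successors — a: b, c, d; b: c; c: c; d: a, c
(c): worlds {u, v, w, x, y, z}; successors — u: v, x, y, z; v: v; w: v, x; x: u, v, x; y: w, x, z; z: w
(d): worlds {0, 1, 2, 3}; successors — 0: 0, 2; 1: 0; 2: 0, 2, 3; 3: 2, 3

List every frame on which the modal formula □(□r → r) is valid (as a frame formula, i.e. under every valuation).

(d)

Frame correspondent (Sahlqvist): ∀x ∀y (Rxy → Ryy) — i.e. shift-reflexivity.
(a): fails — Rvw but not Rww.
(b): fails — Rab but not Rbb.
(c): fails — Ruz but not Rzz.
(d): ✓.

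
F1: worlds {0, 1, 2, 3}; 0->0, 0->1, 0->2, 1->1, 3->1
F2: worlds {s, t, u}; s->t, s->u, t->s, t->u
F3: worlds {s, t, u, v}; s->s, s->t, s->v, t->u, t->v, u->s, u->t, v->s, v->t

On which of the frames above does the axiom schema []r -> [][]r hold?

F1

This is the axiom for transitivity; its first-order frame correspondent is forall x forall y forall z (Rxy & Ryz -> Rxz).
F1: condition met.
F2: fails — Rts and Rst but not Rtt.
F3: fails — Rtv and Rvt but not Rtt.
Valid on: F1.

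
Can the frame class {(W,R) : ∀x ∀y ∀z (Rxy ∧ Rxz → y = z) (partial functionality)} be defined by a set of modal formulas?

Yes: it is partial functionality, defined by the CD schema ◇r → □r.

Yes, by ◇r → □r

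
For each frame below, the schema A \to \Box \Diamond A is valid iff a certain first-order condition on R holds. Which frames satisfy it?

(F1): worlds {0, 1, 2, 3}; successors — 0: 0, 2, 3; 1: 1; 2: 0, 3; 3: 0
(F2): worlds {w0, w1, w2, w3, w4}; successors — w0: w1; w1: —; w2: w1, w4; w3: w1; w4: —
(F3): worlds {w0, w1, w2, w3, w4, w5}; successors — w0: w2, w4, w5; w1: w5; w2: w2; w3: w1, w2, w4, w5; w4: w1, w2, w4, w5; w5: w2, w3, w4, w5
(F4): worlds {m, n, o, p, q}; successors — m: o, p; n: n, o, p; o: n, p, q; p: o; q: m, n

none

The schema corresponds to symmetry: \forall x \forall y (Rxy \to Ryx).
(F1): fails — R23 but not R32.
(F2): fails — Rw2w4 but not Rw4w2.
(F3): fails — Rw1w5 but not Rw5w1.
(F4): fails — Rmo but not Rom.
Valid on no frame.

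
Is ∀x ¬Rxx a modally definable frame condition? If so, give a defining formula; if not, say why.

Modal frame validity is preserved under surjective bounded morphisms.
The 2-cycle (worlds 0,1 with 0→1→0) is irreflexive, and the map sending every world to a single reflexive point • is a surjective bounded morphism (forth: every edge maps to (•,•); back: every world has a successor). So any modal formula valid on the 2-cycle is also valid on the reflexive point, which is not irreflexive.
Hence irreflexivity is not modally definable.

No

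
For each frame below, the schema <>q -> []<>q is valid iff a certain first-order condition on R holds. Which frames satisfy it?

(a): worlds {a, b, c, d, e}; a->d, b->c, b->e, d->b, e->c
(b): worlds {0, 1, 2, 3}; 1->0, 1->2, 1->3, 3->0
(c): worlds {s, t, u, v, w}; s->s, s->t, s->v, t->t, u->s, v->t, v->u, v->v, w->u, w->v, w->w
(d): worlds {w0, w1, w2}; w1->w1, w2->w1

This is the axiom for the Euclidean property; its first-order frame correspondent is forall x forall y forall z (Rxy & Rxz -> Ryz).
(a): fails — Rad and Rad but not Rdd.
(b): fails — R12 and R12 but not R22.
(c): fails — Rsv and Rss but not Rvs.
(d): satisfies the condition.
Valid on: (d).

(d)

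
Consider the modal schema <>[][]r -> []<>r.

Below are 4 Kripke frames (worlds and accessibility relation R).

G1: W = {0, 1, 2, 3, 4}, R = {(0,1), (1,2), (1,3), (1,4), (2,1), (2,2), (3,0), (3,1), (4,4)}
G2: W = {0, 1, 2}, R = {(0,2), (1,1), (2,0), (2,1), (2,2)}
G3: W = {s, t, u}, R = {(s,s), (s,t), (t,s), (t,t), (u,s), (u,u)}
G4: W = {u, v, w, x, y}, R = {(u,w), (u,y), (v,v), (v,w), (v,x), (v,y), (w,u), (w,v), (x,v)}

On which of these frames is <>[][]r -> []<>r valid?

G3

Frame correspondent (Sahlqvist): forall x forall y forall z ((xRy & xRz) -> exists w (y R^2 w & zRw)) — i.e. a generalized confluence (Geach) condition.
G1: fails — 1R4, 1R2 but no w with 4R²w and 2Rw.
G2: fails — 2R1, 2R0 but no w with 1R²w and 0Rw.
G3: holds.
G4: fails — uRw, uRy but no t with wR²t and yRt.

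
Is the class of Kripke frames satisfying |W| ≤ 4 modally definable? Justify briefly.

Any modally definable frame class is closed under disjoint unions.
Any modal formula valid on each of 5 disjoint one-world frames is valid on their disjoint union (validity is preserved under disjoint unions). Each one-world frame has |W|=1≤4, but the union has |W|=5.
So no modal formula (or set of formulas) defines exactly the |W|≤4 frames.

Not modally definable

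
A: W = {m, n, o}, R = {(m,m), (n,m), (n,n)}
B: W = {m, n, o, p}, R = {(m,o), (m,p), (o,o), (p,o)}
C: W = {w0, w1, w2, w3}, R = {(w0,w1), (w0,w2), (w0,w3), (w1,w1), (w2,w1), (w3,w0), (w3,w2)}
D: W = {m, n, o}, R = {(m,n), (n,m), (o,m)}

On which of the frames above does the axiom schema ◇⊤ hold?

C, D

This is the axiom for seriality; its first-order frame correspondent is ∀x ∃y Rxy.
A: fails — world o has no successor.
B: fails — world n has no successor.
C: holds.
D: holds.
Valid on: C, D.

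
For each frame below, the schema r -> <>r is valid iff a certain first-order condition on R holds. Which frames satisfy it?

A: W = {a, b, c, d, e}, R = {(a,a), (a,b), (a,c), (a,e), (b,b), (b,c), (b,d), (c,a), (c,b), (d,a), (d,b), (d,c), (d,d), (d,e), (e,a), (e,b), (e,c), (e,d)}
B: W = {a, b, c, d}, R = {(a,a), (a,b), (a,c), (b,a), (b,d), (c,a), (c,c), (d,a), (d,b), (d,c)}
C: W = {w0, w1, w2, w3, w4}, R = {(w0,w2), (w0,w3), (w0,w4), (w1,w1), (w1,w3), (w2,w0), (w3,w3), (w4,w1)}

The schema corresponds to a generalized confluence (Geach) condition: forall x exists w (x = w & xRw).
A: fails — at c but no w with c=w and cRw.
B: fails — at b but no w with b=w and bRw.
C: fails — at w0 but no w with w0=w and w0Rw.

none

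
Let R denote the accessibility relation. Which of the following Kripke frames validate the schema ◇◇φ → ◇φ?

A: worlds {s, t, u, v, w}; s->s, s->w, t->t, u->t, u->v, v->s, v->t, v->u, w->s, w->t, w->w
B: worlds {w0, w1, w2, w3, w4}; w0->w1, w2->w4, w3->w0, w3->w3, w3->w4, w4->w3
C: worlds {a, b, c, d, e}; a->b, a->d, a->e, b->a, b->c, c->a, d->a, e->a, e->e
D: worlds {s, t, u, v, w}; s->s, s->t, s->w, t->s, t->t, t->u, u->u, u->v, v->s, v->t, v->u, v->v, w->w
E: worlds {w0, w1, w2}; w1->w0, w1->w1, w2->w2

The schema corresponds to transitivity: ∀x ∀y ∀z (Rxy ∧ Ryz → Rxz).
A: fails — Ruv and Rvu but not Ruu.
B: fails — Rw2w4 and Rw4w3 but not Rw2w3.
C: fails — Rea and Rab but not Reb.
D: fails — Ruv and Rvt but not Rut.
E: ✓.

E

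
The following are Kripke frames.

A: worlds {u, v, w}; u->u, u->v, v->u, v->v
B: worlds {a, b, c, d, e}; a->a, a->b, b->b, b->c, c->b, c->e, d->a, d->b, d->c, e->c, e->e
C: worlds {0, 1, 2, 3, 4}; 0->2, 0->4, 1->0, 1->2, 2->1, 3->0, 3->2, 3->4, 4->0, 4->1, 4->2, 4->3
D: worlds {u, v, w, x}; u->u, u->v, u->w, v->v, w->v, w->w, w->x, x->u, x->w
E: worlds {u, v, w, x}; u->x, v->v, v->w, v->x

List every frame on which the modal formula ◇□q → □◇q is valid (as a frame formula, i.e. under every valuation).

A, B

The schema corresponds to convergence: ∀x ∀y ∀z (Rxy ∧ Rxz → ∃w (Ryw ∧ Rzw)).
A: ✓.
B: ✓.
C: fails — R10 and R12 but 0 and 2 have no common successor.
D: fails — Rwx and Rwv but x and v have no common successor.
E: fails — Rux and Rux but x and x have no common successor.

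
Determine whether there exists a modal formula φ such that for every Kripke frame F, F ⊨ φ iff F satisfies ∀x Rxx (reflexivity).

Yes: it is reflexivity, defined by the T schema □r → r.

Yes, by □r → r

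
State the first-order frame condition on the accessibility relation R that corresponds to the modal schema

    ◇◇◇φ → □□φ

∀x ∀y ∀z ((xR³y ∧ xR²z) → ∃w (y = w ∧ z = w))

This is a Sahlqvist (Geach-type) schema ◇^3□^0φ → □^2◇^0φ.
First-order correspondent: ∀x ∀y ∀z ((xR³y ∧ xR²z) → ∃w (y = w ∧ z = w)).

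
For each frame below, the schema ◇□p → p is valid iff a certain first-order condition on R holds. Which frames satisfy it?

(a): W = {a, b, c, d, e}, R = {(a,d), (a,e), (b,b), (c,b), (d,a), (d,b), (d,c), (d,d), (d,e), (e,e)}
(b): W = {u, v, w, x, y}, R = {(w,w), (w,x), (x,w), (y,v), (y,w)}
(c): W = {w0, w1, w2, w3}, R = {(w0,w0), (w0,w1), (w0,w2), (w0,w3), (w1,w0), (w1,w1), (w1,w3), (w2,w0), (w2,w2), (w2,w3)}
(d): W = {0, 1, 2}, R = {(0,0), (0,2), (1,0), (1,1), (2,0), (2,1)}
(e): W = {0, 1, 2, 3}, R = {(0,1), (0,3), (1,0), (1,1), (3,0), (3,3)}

(e)

The schema corresponds to symmetry: ∀x ∀y (Rxy → Ryx).
(a): fails — Rdc but not Rcd.
(b): fails — Ryv but not Rvy.
(c): fails — Rw1w3 but not Rw3w1.
(d): fails — R10 but not R01.
(e): ✓.
Valid on: (e).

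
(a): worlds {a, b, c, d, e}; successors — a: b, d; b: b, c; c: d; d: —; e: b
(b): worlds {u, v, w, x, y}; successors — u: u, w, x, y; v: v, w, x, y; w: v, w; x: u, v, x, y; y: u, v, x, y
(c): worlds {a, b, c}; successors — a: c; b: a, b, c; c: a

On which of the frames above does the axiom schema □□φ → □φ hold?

(b)

The schema corresponds to density: ∀x ∀y (Rxy → ∃z (Rxz ∧ Rzy)).
(a): fails — Rcd but no z with Rcz and Rzd.
(b): satisfies the condition.
(c): fails — Rac but no z with Raz and Rzc.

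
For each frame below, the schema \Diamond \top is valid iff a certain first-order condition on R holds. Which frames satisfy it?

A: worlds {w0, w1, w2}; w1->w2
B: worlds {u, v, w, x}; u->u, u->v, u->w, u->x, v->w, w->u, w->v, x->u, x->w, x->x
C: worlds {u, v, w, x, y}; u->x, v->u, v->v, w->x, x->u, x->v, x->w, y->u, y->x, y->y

B, C

Frame correspondent (Sahlqvist): \forall x \exists y Rxy — i.e. seriality.
A: fails — world w0 has no successor.
B: ✓.
C: ✓.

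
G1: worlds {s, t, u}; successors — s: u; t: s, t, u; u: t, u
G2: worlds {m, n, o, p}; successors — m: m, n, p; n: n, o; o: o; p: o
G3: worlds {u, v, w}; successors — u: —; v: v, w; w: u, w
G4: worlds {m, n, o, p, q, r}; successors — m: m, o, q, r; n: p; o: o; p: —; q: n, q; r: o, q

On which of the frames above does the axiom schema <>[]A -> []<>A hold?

Frame correspondent (Sahlqvist): forall x forall y forall z (Rxy & Rxz -> exists w (Ryw & Rzw)) — i.e. convergence.
G1: holds.
G2: fails — Rmm and Rmp but m and p have no common successor.
G3: fails — Rww and Rwu but w and u have no common successor.
G4: fails — Rmo and Rmq but o and q have no common successor.
Valid on: G1.

G1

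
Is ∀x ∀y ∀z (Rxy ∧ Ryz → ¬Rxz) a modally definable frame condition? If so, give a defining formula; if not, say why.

No — not modally definable

Any modally definable frame class is closed under surjective bounded morphisms.
The 5-cycle (worlds s,t,u,v,w with s→t→u→v→w→s) is intransitive. Mapping every world to a single reflexive point • is a surjective bounded morphism; the reflexive point is not intransitive (R••∧R•• but R••).
So no modal formula (or set of formulas) defines exactly the intransitive frames.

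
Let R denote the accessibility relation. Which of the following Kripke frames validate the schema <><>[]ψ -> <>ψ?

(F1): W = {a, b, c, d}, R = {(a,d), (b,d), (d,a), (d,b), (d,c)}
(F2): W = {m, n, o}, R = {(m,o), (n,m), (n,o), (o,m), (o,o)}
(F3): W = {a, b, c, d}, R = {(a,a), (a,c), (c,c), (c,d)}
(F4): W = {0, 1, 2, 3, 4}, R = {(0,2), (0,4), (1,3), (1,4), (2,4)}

(F2)

Frame correspondent (Sahlqvist): forall x forall y (x R^2 y -> exists w (yRw & xRw)) — i.e. a generalized confluence (Geach) condition.
(F1): fails — aR²c but no w with cRw and aRw.
(F2): condition met.
(F3): fails — aR²d but no w with dRw and aRw.
(F4): fails — 0R²4 but no w with 4Rw and 0Rw.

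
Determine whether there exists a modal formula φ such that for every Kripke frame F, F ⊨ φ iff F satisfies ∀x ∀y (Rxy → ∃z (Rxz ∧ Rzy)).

This is a Sahlqvist condition; the C4 axiom □□p → □p defines it.
Suppose □□p→□p is valid. Take Rxy and set V(p)={w : xR²w}. Then □□p at x, so □p at x, so p at y, i.e. ∃z(Rxz∧Rzy).

Yes — defined by □□p → □p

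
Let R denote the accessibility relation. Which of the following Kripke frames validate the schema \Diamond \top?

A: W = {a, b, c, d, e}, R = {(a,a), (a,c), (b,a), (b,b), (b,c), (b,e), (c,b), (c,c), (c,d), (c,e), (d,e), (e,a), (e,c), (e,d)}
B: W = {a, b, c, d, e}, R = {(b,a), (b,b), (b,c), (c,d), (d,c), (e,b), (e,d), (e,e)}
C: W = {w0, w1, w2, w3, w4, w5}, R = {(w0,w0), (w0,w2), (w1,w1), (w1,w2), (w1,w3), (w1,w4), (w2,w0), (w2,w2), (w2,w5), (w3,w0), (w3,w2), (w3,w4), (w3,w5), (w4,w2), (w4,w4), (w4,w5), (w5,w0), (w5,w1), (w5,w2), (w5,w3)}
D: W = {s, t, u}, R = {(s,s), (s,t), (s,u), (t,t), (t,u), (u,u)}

This is the axiom for seriality; its first-order frame correspondent is \forall x \exists y Rxy.
A: ✓.
B: fails — world a has no successor.
C: ✓.
D: ✓.
Valid on: A, C, D.

A, C, D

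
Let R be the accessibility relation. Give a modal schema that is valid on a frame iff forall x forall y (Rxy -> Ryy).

□(□s → s)

The condition is shift-reflexivity. The T□ schema □(□s → s) defines it.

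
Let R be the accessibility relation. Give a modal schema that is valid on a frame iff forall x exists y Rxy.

The condition is seriality. The D schema □p → ◇p defines it.
Suppose □p→◇p is valid. At any x set V(p)=W. Then □p at x, so ◇p at x, so x has a successor.

□p → ◇p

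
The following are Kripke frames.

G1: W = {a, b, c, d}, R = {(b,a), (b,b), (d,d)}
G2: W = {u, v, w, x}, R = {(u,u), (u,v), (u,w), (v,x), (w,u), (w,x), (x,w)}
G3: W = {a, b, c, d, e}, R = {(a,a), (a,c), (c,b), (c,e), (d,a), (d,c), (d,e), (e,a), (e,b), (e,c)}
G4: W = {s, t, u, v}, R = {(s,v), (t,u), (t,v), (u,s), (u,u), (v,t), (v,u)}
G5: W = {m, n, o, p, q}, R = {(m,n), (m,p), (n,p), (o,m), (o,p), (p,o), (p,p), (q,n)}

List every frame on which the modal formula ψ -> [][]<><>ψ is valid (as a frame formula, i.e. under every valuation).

This is the axiom for a generalized confluence (Geach) condition; its first-order frame correspondent is forall x forall z (x R^2 z -> exists w (x = w & z R^2 w)).
G1: fails — bR²a but no w with b=w and aR²w.
G2: fails — uR²v but no t with u=t and vR²t.
G3: fails — aR²b but no w with a=w and bR²w.
G4: fails — tR²u but no w with t=w and uR²w.
G5: fails — mR²o but no w with m=w and oR²w.

none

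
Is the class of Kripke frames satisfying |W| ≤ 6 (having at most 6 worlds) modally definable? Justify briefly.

Any modally definable frame class is closed under disjoint unions.
Any modal formula valid on each of 7 disjoint one-world frames is valid on their disjoint union (validity is preserved under disjoint unions). Each one-world frame has |W|=1≤6, but the union has |W|=7.
So no modal formula (or set of formulas) defines exactly the |W|≤6 frames.

Not definable by any modal formula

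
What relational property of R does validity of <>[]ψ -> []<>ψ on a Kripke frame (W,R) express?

convergence: forall x forall y forall z (Rxy & Rxz -> exists w (Ryw & Rzw))

This is the .2 axiom.
Its frame correspondent is convergence — forall x forall y forall z (Rxy & Rxz -> exists w (Ryw & Rzw)).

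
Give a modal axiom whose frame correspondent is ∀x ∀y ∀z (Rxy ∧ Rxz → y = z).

A defining formula is ◇q → □q (the CD axiom).

◇q → □q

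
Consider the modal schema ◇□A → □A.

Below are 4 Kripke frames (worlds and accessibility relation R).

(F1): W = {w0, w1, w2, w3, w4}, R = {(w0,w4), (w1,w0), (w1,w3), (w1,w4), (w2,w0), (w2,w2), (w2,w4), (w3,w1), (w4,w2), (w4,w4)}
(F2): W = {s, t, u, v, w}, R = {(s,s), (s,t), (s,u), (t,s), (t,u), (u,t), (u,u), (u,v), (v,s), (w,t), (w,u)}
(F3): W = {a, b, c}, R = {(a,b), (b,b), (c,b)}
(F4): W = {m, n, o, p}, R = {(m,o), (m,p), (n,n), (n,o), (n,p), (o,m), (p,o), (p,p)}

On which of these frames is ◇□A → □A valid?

(F3)

Frame correspondent (Sahlqvist): ∀x ∀y ∀z (Rxy ∧ Rxz → Ryz) — i.e. the Euclidean property.
(F1): fails — Rw1w0 and Rw1w0 but not Rw0w0.
(F2): fails — Rsu and Rss but not Rus.
(F3): condition met.
(F4): fails — Rmo and Rmo but not Roo.
Valid on: (F3).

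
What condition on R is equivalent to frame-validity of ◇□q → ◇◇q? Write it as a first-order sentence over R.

This is a Sahlqvist (Geach-type) schema ◇^1□^1q → □^0◇^2q.
Minimal-valuation argument: fix x; take any y with xR^1y and any z with xR^0z. Set V(q) to the set of worlds R-reachable from y in exactly 1 step. Then □^1q holds at y, so the antecedent holds at x; validity forces ◇^2q at z, giving a w with zR^2w and yR^1w.
First-order correspondent: ∀x ∀y (xRy → ∃w (yRw ∧ xR²w)).

∀x ∀y (xRy → ∃w (yRw ∧ xR²w))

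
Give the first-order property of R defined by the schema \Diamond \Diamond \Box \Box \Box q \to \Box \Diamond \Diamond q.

\forall x \forall y \forall z ((x R^2 y \wedge xRz) \to \exists w (y R^3 w \wedge z R^2 w))

This is a Sahlqvist (Geach-type) schema ◇^2□^3q → □^1◇^2q.
First-order correspondent: \forall x \forall y \forall z ((x R^2 y \wedge xRz) \to \exists w (y R^3 w \wedge z R^2 w)).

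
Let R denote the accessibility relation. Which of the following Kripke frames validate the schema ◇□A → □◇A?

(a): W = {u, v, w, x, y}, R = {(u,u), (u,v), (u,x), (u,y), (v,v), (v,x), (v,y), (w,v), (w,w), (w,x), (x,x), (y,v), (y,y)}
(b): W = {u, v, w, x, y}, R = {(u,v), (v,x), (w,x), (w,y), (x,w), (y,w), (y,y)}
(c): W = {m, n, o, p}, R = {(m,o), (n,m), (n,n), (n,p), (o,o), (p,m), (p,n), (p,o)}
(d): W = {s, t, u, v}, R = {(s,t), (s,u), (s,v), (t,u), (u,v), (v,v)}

(b)

This is the axiom for convergence; its first-order frame correspondent is ∀x ∀y ∀z (Rxy ∧ Rxz → ∃w (Ryw ∧ Rzw)).
(a): fails — Rux and Ruy but x and y have no common successor.
(b): holds.
(c): fails — Rnn and Rnm but n and m have no common successor.
(d): fails — Rsv and Rst but v and t have no common successor.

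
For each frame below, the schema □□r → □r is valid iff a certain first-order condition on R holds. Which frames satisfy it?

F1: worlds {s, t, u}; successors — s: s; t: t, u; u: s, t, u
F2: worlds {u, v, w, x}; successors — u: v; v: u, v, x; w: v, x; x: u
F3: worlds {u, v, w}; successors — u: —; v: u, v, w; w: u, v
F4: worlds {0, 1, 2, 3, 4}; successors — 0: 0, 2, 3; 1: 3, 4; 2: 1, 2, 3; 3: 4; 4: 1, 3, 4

F1, F3, F4

The schema corresponds to density: ∀x ∀y (Rxy → ∃z (Rxz ∧ Rzy)).
F1: ✓.
F2: fails — Rxu but no z with Rxz and Rzu.
F3: ✓.
F4: ✓.
Valid on: F1, F3, F4.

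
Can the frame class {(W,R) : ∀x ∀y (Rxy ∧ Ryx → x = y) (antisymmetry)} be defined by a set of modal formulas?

Modal frame validity is preserved under surjective bounded morphisms.
The 4-cycle (worlds s,t,u,v with s→t→u→v→s) is antisymmetric. Sending even-indexed worlds to • and odd-indexed worlds to ∘ is a surjective bounded morphism onto the two-world frame with •↔∘, which is not antisymmetric.
So the class is not modally definable.

Not definable by any modal formula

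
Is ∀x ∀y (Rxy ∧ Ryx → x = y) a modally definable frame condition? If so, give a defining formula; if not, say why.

Not definable by any modal formula

Modal frame validity is preserved under surjective bounded morphisms.
The 4-cycle (worlds w0,w1,w2,w3 with w0→w1→w2→w3→w0) is antisymmetric. Sending even-indexed worlds to s and odd-indexed worlds to t is a surjective bounded morphism onto the two-world frame with s↔t, which is not antisymmetric.
Hence antisymmetry is not modally definable.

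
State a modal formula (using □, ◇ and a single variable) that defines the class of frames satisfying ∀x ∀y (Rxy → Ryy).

A defining formula is □(□s → s) (the T□ axiom).

□(□s → s)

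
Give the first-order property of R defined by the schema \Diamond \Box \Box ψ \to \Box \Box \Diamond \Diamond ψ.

This is a Sahlqvist (Geach-type) schema ◇^1□^2ψ → □^2◇^2ψ.
Minimal-valuation argument: fix x; take any y with xR^1y and any z with xR^2z. Set V(ψ) to the set of worlds R-reachable from y in exactly 2 steps. Then □^2ψ holds at y, so the antecedent holds at x; validity forces ◇^2ψ at z, giving a w with zR^2w and yR^2w.
First-order correspondent: \forall x \forall y \forall z ((xRy \wedge x R^2 z) \to \exists w (y R^2 w \wedge z R^2 w)).

\forall x \forall y \forall z ((xRy \wedge x R^2 z) \to \exists w (y R^2 w \wedge z R^2 w))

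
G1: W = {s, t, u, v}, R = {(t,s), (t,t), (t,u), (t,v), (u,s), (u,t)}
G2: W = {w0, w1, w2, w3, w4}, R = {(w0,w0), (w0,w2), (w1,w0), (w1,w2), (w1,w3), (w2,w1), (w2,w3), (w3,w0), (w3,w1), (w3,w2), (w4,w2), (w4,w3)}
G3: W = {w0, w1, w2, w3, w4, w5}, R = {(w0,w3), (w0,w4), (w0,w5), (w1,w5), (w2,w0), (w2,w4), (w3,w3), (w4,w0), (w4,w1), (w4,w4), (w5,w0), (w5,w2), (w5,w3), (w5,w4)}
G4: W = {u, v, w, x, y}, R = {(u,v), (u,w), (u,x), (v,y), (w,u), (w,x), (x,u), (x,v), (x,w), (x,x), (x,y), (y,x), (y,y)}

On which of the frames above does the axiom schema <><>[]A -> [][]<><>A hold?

G2, G4

The schema corresponds to a generalized confluence (Geach) condition: forall x forall y forall z ((x R^2 y & x R^2 z) -> exists w (yRw & z R^2 w)).
G1: fails — tR²s, tR²s but no w with sRw and sR²w.
G2: ✓.
G3: fails — w0R²w1, w0R²w0 but no w with w1Rw and w0R²w.
G4: ✓.
Valid on: G2, G4.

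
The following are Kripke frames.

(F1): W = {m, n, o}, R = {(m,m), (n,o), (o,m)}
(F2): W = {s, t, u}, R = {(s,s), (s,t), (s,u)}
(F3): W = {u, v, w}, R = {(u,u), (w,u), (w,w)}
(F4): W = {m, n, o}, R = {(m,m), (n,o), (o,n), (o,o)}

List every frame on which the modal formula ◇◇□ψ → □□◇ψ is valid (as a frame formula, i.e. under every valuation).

Frame correspondent (Sahlqvist): ∀x ∀y ∀z ((xR²y ∧ xR²z) → ∃w (yRw ∧ zRw)) — i.e. a generalized confluence (Geach) condition.
(F1): satisfies the condition.
(F2): fails — sR²s, sR²t but no w with sRw and tRw.
(F3): satisfies the condition.
(F4): satisfies the condition.

(F1), (F3), (F4)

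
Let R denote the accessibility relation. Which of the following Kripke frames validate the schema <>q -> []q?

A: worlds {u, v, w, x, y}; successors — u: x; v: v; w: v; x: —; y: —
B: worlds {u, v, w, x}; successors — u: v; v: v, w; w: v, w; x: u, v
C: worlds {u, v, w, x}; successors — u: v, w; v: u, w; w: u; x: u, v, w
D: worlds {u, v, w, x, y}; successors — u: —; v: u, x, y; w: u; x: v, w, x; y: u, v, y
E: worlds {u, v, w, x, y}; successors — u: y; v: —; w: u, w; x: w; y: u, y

The schema corresponds to partial functionality: forall x forall y forall z (Rxy & Rxz -> y = z).
A: ✓.
B: fails — v sees both v and w.
C: fails — u sees both v and w.
D: fails — v sees both u and x.
E: fails — w sees both u and w.
Valid on: A.

A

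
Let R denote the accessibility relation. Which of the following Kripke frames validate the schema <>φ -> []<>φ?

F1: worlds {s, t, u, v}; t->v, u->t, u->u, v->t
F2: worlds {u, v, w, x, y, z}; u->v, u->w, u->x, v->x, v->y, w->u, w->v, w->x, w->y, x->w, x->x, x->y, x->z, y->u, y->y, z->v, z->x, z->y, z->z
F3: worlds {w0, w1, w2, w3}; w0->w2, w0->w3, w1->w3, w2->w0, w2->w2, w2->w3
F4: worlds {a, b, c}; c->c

Frame correspondent (Sahlqvist): forall x forall y forall z (Rxy & Rxz -> Ryz) — i.e. the Euclidean property.
F1: fails — Rtv and Rtv but not Rvv.
F2: fails — Ruv and Ruv but not Rvv.
F3: fails — Rw0w3 and Rw0w2 but not Rw3w2.
F4: condition met.

F4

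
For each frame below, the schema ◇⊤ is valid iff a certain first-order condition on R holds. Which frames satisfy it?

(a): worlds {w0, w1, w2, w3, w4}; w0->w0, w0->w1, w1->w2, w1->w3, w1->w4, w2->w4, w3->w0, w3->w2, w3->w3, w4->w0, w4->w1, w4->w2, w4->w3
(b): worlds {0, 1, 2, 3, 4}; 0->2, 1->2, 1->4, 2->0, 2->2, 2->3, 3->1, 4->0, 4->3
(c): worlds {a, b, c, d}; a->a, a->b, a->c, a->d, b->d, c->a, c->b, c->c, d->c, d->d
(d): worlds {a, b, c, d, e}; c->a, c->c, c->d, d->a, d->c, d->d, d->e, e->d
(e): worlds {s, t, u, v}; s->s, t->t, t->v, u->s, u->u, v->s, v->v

(a), (b), (c), (e)

The schema corresponds to seriality: ∀x ∃y Rxy.
(a): condition met.
(b): condition met.
(c): condition met.
(d): fails — world a has no successor.
(e): condition met.
Valid on: (a), (b), (c), (e).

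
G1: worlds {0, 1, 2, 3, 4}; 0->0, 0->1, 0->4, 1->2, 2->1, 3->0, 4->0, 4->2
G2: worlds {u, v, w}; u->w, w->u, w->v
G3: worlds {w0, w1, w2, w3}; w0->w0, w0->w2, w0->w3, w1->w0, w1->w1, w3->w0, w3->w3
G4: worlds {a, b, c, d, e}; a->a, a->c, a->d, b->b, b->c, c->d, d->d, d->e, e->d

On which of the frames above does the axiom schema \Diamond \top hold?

G1, G4

Frame correspondent (Sahlqvist): \forall x \exists y Rxy — i.e. seriality.
G1: satisfies the condition.
G2: fails — world v has no successor.
G3: fails — world w2 has no successor.
G4: satisfies the condition.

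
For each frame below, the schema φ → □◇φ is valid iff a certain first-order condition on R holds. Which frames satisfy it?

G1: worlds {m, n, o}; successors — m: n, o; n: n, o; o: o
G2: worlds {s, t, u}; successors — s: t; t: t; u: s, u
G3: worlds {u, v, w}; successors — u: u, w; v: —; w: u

G3

Frame correspondent (Sahlqvist): ∀x ∀y (Rxy → Ryx) — i.e. symmetry.
G1: fails — Rno but not Ron.
G2: fails — Rus but not Rsu.
G3: condition met.
Valid on: G3.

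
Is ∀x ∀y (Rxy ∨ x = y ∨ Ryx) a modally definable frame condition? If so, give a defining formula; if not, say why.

Not definable by any modal formula

Modal frame validity is preserved under disjoint unions.
Take 4 disjoint single-world reflexive frames: each is trivially connected, but their disjoint union has 4 worlds with no edge between distinct components, so it is not connected.
So the class is not modally definable.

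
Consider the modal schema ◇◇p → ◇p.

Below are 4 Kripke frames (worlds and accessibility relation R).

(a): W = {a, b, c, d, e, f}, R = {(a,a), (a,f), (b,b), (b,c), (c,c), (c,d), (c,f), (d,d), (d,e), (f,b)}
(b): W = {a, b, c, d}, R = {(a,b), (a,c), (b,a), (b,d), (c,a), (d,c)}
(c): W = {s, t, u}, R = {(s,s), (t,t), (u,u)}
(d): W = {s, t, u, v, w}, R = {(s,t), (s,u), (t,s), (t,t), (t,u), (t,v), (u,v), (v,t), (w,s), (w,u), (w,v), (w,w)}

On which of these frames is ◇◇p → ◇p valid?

Frame correspondent (Sahlqvist): ∀x ∀y ∀z (Rxy ∧ Ryz → Rxz) — i.e. transitivity.
(a): fails — Rbc and Rcd but not Rbd.
(b): fails — Rdc and Rca but not Rda.
(c): ✓.
(d): fails — Ruv and Rvt but not Rut.
Valid on: (c).

(c)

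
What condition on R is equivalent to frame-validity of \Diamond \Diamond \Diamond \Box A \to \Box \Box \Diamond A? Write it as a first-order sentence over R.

\forall x \forall y \forall z ((x R^3 y \wedge x R^2 z) \to \exists w (yRw \wedge zRw))

This is a Sahlqvist (Geach-type) schema ◇^3□^1A → □^2◇^1A.
First-order correspondent: \forall x \forall y \forall z ((x R^3 y \wedge x R^2 z) \to \exists w (yRw \wedge zRw)).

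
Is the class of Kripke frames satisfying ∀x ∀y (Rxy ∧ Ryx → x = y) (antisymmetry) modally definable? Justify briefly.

No

Any modally definable frame class is closed under surjective bounded morphisms.
The 8-cycle (worlds s,t,u,v,w,x,y,z with s→t→u→v→w→x→y→z→s) is antisymmetric. Sending even-indexed worlds to s and odd-indexed worlds to t is a surjective bounded morphism onto the two-world frame with s↔t, which is not antisymmetric.
Hence antisymmetry is not modally definable.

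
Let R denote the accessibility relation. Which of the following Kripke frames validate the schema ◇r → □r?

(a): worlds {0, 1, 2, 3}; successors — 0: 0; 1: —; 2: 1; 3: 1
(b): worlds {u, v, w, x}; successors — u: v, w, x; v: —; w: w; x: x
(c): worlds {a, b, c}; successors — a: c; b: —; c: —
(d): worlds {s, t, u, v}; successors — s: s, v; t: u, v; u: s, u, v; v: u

(a), (c)

The schema corresponds to partial functionality: ∀x ∀y ∀z (Rxy ∧ Rxz → y = z).
(a): satisfies the condition.
(b): fails — u sees both v and w.
(c): satisfies the condition.
(d): fails — s sees both s and v.
Valid on: (a), (c).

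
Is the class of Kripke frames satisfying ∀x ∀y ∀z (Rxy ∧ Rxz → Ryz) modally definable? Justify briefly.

The condition is the Euclidean property. A defining modal formula is ◇q → □◇q.
Suppose ◇q→□◇q is valid. Take Rxy, Rxz and set V(q)={y}. Then ◇q at x, so □◇q at x, so ◇q at z, so some w with Rzw has q; w=y, i.e. Rzy. By symmetry of the argument, Ryz.

Definable; ◇q → □◇q defines it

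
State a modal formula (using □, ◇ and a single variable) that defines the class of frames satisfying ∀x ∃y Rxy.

□q → ◇q

A defining formula is □q → ◇q (the D axiom).
Suppose □q→◇q is valid. At any x set V(q)=W. Then □q at x, so ◇q at x, so x has a successor.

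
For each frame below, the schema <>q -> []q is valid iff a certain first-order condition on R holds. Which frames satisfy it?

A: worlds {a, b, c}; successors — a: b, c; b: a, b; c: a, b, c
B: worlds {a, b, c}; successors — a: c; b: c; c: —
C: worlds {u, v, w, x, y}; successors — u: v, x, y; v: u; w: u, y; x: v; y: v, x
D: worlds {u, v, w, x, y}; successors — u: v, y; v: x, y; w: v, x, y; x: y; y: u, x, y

The schema corresponds to partial functionality: forall x forall y forall z (Rxy & Rxz -> y = z).
A: fails — a sees both b and c.
B: ✓.
C: fails — u sees both v and x.
D: fails — u sees both v and y.

B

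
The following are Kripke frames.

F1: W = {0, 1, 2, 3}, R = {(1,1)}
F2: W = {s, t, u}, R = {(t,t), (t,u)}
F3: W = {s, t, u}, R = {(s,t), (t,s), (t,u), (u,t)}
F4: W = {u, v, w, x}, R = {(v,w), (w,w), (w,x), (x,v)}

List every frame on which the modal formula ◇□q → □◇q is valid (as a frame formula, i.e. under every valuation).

F1, F3

Frame correspondent (Sahlqvist): ∀x ∀y ∀z (Rxy ∧ Rxz → ∃w (Ryw ∧ Rzw)) — i.e. convergence.
F1: condition met.
F2: fails — Rtt and Rtu but t and u have no common successor.
F3: condition met.
F4: fails — Rww and Rwx but w and x have no common successor.
Valid on: F1, F3.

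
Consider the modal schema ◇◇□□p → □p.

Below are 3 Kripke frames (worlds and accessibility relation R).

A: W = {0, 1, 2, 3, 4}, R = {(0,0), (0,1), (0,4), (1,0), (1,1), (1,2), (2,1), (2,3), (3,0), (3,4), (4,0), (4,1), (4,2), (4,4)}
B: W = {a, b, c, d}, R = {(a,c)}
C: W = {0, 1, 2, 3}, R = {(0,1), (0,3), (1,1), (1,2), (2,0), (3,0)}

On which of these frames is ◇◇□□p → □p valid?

B

The schema corresponds to a generalized confluence (Geach) condition: ∀x ∀y ∀z ((xR²y ∧ xRz) → ∃w (yR²w ∧ z = w)).
A: fails — 2R²0, 2R3 but no w with 0R²w and 3=w.
B: satisfies the condition.
C: fails — 0R²0, 0R3 but no w with 0R²w and 3=w.
Valid on: B.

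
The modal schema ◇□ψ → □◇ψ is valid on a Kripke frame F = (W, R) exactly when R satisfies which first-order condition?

Suppose ◇□ψ→□◇ψ is valid. Take Rxy, Rxz and set V(ψ)={w : Ryw}. Then □ψ at y so ◇□ψ at x, so □◇ψ at x, so ◇ψ at z, giving w with Rzw and Ryw.
Conversely, any frame satisfying ∀x ∀y ∀z (Rxy ∧ Rxz → ∃w (Ryw ∧ Rzw)) validates the schema.
Frame condition: ∀x ∀y ∀z (Rxy ∧ Rxz → ∃w (Ryw ∧ Rzw)).

convergence: ∀x ∀y ∀z (Rxy ∧ Rxz → ∃w (Ryw ∧ Rzw))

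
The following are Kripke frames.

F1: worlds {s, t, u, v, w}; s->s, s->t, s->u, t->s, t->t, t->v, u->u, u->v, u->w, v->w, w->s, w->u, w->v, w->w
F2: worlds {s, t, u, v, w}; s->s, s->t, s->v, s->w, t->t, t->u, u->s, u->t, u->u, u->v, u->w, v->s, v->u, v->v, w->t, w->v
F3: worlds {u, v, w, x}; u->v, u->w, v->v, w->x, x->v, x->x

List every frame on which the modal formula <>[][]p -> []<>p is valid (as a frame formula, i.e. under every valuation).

The schema corresponds to a generalized confluence (Geach) condition: forall x forall y forall z ((xRy & xRz) -> exists w (y R^2 w & zRw)).
F1: condition met.
F2: condition met.
F3: fails — uRv, uRw but no t with vR²t and wRt.

F1, F2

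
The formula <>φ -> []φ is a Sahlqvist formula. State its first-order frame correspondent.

Partial functionality

This is the CD axiom.
Its frame correspondent is partial functionality — forall x forall y forall z (Rxy & Rxz -> y = z).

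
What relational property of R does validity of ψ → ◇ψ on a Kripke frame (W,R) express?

This is frame-equivalent to □ψ → ψ (substitute ¬ψ for ψ and contrapose).
Suppose □ψ→ψ is valid. At any x set V(ψ)={w : Rxw}. Then □ψ holds at x, so ψ holds at x, i.e. Rxx.

reflexivity: ∀x Rxx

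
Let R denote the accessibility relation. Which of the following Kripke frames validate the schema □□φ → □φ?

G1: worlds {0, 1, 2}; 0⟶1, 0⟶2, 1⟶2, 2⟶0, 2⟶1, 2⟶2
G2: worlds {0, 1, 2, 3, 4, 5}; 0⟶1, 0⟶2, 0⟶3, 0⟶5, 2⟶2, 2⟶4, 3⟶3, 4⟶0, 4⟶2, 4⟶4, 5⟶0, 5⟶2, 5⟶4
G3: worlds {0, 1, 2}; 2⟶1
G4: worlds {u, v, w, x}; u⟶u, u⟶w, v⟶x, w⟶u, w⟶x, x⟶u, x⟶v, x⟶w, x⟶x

This is the axiom for density; its first-order frame correspondent is ∀x ∀y (Rxy → ∃z (Rxz ∧ Rzy)).
G1: holds.
G2: fails — R01 but no z with R0z and Rz1.
G3: fails — R21 but no z with R2z and Rz1.
G4: holds.

G1, G4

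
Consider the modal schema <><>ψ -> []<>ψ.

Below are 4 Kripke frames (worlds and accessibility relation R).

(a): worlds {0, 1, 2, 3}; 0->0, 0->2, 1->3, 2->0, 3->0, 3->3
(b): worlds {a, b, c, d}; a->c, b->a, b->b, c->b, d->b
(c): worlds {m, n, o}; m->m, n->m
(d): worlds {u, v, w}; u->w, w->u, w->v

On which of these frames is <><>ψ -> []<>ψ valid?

The schema corresponds to a generalized confluence (Geach) condition: forall x forall y forall z ((x R^2 y & xRz) -> exists w (y = w & zRw)).
(a): fails — 0R²2, 0R2 but no w with 2=w and 2Rw.
(b): fails — bR²a, bRa but no w with a=w and aRw.
(c): condition met.
(d): fails — wR²w, wRv but no t with w=t and vRt.
Valid on: (c).

(c)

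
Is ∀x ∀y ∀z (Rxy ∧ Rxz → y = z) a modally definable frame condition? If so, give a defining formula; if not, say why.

The condition is partial functionality. A defining modal formula is ◇r → □r.
Suppose ◇r→□r is valid. Take Rxy, Rxz and set V(r)={y}. Then ◇r at x, so □r at x, so r at z, i.e. z=y.

Yes, by ◇r → □r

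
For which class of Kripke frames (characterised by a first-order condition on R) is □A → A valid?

Suppose □A→A is valid. At any x set V(A)={w : Rxw}. Then □A holds at x, so A holds at x, i.e. Rxx.

reflexivity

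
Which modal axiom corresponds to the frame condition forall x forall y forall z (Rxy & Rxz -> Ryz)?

◇ψ → □◇ψ

The condition is the Euclidean property. The 5 schema ◇ψ → □◇ψ defines it.
Suppose ◇ψ→□◇ψ is valid. Take Rxy, Rxz and set V(ψ)={y}. Then ◇ψ at x, so □◇ψ at x, so ◇ψ at z, so some w with Rzw has ψ; w=y, i.e. Rzy. By symmetry of the argument, Ryz.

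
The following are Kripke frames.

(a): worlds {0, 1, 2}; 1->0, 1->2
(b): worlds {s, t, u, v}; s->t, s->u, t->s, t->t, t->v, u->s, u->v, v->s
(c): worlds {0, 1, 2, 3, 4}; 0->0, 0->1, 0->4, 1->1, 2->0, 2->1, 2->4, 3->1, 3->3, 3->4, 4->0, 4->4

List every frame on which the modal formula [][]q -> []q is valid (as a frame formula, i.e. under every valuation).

(c)

This is the axiom for density; its first-order frame correspondent is forall x forall y (Rxy -> exists z (Rxz & Rzy)).
(a): fails — R12 but no z with R1z and Rz2.
(b): fails — Ruv but no z with Ruz and Rzv.
(c): ✓.
Valid on: (c).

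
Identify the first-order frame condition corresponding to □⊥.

Emptiness of R

□⊥ is valid iff no world has any successor (otherwise □⊥ fails at any world with one).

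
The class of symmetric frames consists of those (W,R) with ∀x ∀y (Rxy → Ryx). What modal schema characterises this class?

q → □◇q

This is symmetry; the standard corresponding axiom is B: q → □◇q.
Suppose q→□◇q is valid. Take Rxy and set V(q)={x}. Then q at x, so □◇q at x, so ◇q at y, so some z with Ryz has q; z=x, i.e. Ryx.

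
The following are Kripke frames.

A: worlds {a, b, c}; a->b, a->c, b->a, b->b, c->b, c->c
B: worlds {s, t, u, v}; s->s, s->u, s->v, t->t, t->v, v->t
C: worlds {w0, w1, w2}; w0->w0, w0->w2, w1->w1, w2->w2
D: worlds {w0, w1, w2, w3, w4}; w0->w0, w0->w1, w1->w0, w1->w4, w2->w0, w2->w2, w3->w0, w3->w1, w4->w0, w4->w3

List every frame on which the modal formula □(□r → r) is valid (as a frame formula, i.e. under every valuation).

Frame correspondent (Sahlqvist): ∀x ∀y (Rxy → Ryy) — i.e. shift-reflexivity.
A: fails — Rba but not Raa.
B: fails — Rtv but not Rvv.
C: ✓.
D: fails — Rw3w1 but not Rw1w1.
Valid on: C.

C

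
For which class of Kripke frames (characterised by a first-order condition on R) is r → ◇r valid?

This is a form of the T axiom.
Its frame correspondent is reflexivity — ∀x Rxx.

Reflexivity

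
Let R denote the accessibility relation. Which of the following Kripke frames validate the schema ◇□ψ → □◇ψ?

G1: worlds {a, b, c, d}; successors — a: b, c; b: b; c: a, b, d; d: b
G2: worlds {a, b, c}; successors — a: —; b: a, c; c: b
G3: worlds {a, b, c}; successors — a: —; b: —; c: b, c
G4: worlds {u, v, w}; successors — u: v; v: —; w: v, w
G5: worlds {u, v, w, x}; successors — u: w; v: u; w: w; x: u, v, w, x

Frame correspondent (Sahlqvist): ∀x ∀y ∀z (Rxy ∧ Rxz → ∃w (Ryw ∧ Rzw)) — i.e. convergence.
G1: holds.
G2: fails — Rba and Rba but a and a have no common successor.
G3: fails — Rcc and Rcb but c and b have no common successor.
G4: fails — Ruv and Ruv but v and v have no common successor.
G5: fails — Rxw and Rxv but w and v have no common successor.

G1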